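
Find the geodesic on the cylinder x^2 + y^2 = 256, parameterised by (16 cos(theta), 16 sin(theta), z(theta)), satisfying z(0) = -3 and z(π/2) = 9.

Parameterise the cylinder of radius R = 16 as
    r(θ) = (16 cos θ, 16 sin θ, z(θ)).
The arc-length element is
    ds = sqrt(256 + (dz/dθ)^2) dθ,
so the Lagrangian is L = sqrt(256 + z'^2).
L depends on z' only, not on z or θ, so ∂L/∂z = 0 and
    ∂L/∂z' = z' / sqrt(256 + z'^2).
The Euler-Lagrange equation gives
    d/dθ( z' / sqrt(256 + z'^2) ) = 0,
so z' is constant. Integrating once:
    z(θ) = a θ + b,
a helix on the cylinder (a straight line when the cylinder is unrolled). The constants a, b are determined by the endpoint conditions.
With endpoint conditions z(0) = -3 and z(π/2) = 9: from z(0) = b we get b = -3, and a·π/2 + -3 = 9 gives a = 24/π, so
    z(θ) = (24/π) θ − 3.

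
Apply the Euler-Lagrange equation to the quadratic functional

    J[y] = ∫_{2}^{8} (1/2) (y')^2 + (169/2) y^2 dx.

The Lagrangian is L = (1/2) (y')^2 + (169/2) y^2.
Compute ∂L/∂y = 169y, ∂L/∂y' = y'.
The Euler-Lagrange equation d/dx(∂L/∂y') − ∂L/∂y = 0 reduces to
    y'' − 169 y = 0.
Its general solution is
    y(x) = A e^(13x) + B e^(−13x),
with A, B fixed by the endpoint conditions.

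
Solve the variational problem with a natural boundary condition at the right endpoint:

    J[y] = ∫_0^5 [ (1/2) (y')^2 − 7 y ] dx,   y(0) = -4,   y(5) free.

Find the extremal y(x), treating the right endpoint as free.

The Lagrangian L = (1/2) (y')^2 − 7 y gives
    ∂L/∂y = −7,   ∂L/∂y' = y'.
Euler-Lagrange: d/dx(y') − (−7) = 0, i.e. y'' + 7 = 0, so
    y(x) = −(7/2) x^2 + C1 x + C2.
Fixed left endpoint y(0) = -4 ⇒ C2 = -4.
The right endpoint x = 5 is free, so the natural (transversality) condition is ∂L/∂y' |_{x=5} = 0, i.e. y'(5) = 0.
Compute y'(x) = −7 x + C1, so y'(5) = −35 + C1 = 0 ⇒ C1 = 35.
Therefore the extremal is
    y(x) = −(7/2) x^2 + 35 x − 4.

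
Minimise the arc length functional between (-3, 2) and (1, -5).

Arc-length functional: J[y] = ∫ sqrt(1 + (y')^2) dx.
Lagrangian L = sqrt(1 + (y')^2) has no explicit y dependence, so ∂L/∂y = 0 and the Euler-Lagrange equation gives
    d/dx( y' / sqrt(1 + (y')^2) ) = 0  ⇒  y' / sqrt(1 + (y')^2) = const.
Hence y' is constant, so y(x) is affine.
Fitting the endpoints (-3, 2) and (1, -5):
    slope m = ((-5) − 2) / (1 − (-3)) = -7/4,
    intercept c = 2 − m·(-3) = -13/4.
Extremal: y(x) = (-7/4) x - 13/4.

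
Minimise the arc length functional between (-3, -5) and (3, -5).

Arc-length functional: J[y] = ∫ sqrt(1 + (y')^2) dx.
Lagrangian L = sqrt(1 + (y')^2) has no explicit y dependence, so ∂L/∂y = 0 and the Euler-Lagrange equation gives
    d/dx( y' / sqrt(1 + (y')^2) ) = 0  ⇒  y' / sqrt(1 + (y')^2) = const.
Hence y' is constant, so y(x) is affine.
Fitting the endpoints (-3, -5) and (3, -5):
    slope m = ((-5) − (-5)) / (3 − (-3)) = 0,
    intercept c = (-5) − m·(-3) = -5.
Extremal: y(x) = -5.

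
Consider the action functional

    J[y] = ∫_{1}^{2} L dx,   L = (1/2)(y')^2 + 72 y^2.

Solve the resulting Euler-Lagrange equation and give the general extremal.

The Lagrangian is L = (1/2)(y')^2 + 72 y^2.
∂L/∂y = 144y.
∂L/∂y' = y'.
The Euler-Lagrange equation d/dx(∂L/∂y') − ∂L/∂y = 0 becomes:
    y'' - 144 y = 0
General solution: y(x) = A e^(12x) + B e^(-12x), where A and B are arbitrary constants fixed by the endpoint conditions.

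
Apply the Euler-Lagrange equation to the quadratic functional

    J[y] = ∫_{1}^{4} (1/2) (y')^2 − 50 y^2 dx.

The Lagrangian is L = (1/2) (y')^2 − 50 y^2.
Compute ∂L/∂y = -100y, ∂L/∂y' = y'.
The Euler-Lagrange equation d/dx(∂L/∂y') − ∂L/∂y = 0 reduces to
    y'' + 100 y = 0.
Its general solution is
    y(x) = A sin(10x) + B cos(10x),
with A, B fixed by the endpoint conditions.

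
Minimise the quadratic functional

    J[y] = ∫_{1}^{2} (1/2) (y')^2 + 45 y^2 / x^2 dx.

The Lagrangian is L = (1/2) (y')^2 + 45 y^2 / x^2.
Compute ∂L/∂y = 90y/x^2, ∂L/∂y' = y'.
The Euler-Lagrange equation d/dx(∂L/∂y') − ∂L/∂y = 0 reduces to
    y'' − 90/x^2 · y = 0  (x > 0).
Its general solution is
    y(x) = A x^10 + B x^(-9),
with A, B fixed by the endpoint conditions.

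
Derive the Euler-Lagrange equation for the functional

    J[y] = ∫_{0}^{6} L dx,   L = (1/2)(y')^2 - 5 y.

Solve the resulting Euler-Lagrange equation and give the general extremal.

The Lagrangian is L = (1/2)(y')^2 - 5 y.
∂L/∂y = -5.
∂L/∂y' = y'.
The Euler-Lagrange equation d/dx(∂L/∂y') − ∂L/∂y = 0 becomes:
    y'' + 5 = 0
General solution: y(x) = -(5/2) x^2 + A x + B, where A and B are arbitrary constants fixed by the endpoint conditions.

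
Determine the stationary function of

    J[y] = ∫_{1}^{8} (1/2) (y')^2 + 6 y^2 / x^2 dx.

The Lagrangian is L = (1/2) (y')^2 + 6 y^2 / x^2.
Compute ∂L/∂y = 12y/x^2, ∂L/∂y' = y'.
The Euler-Lagrange equation d/dx(∂L/∂y') − ∂L/∂y = 0 reduces to
    y'' − 12/x^2 · y = 0  (x > 0).
Its general solution is
    y(x) = A x^4 + B x^(-3),
with A, B fixed by the endpoint conditions.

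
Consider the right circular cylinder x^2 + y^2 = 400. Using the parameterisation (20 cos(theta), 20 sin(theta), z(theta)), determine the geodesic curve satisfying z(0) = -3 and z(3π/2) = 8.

Parameterise the cylinder of radius R = 20 as
    r(θ) = (20 cos θ, 20 sin θ, z(θ)).
The arc-length element is
    ds = sqrt(400 + (dz/dθ)^2) dθ,
so the Lagrangian is L = sqrt(400 + z'^2).
L depends on z' only, not on z or θ, so ∂L/∂z = 0 and
    ∂L/∂z' = z' / sqrt(400 + z'^2).
The Euler-Lagrange equation gives
    d/dθ( z' / sqrt(400 + z'^2) ) = 0,
so z' is constant. Integrating once:
    z(θ) = a θ + b,
a helix on the cylinder (a straight line when the cylinder is unrolled). The constants a, b are determined by the endpoint conditions.
With endpoint conditions z(0) = -3 and z(3π/2) = 8: from z(0) = b we get b = -3, and a·3π/2 + -3 = 8 gives a = 22/(3π), so
    z(θ) = (22/(3π)) θ − 3.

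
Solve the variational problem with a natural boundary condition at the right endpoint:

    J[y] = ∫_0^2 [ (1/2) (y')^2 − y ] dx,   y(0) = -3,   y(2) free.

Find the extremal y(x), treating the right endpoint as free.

The Lagrangian L = (1/2) (y')^2 − y gives
    ∂L/∂y = −1,   ∂L/∂y' = y'.
Euler-Lagrange: d/dx(y') − (−1) = 0, i.e. y'' + 1 = 0, so
    y(x) = −(1/2) x^2 + C1 x + C2.
Fixed left endpoint y(0) = -3 ⇒ C2 = -3.
The right endpoint x = 2 is free, so the natural (transversality) condition is ∂L/∂y' |_{x=2} = 0, i.e. y'(2) = 0.
Compute y'(x) = −1 x + C1, so y'(2) = −2 + C1 = 0 ⇒ C1 = 2.
Therefore the extremal is
    y(x) = −x^2/2 + 2 x − 3.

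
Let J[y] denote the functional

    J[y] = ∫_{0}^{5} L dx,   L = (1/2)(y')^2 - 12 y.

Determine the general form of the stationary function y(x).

The Lagrangian is L = (1/2)(y')^2 - 12 y.
∂L/∂y = -12.
∂L/∂y' = y'.
The Euler-Lagrange equation d/dx(∂L/∂y') − ∂L/∂y = 0 becomes:
    y'' + 12 = 0
General solution: y(x) = -6 x^2 + A x + B, where A and B are arbitrary constants fixed by the endpoint conditions.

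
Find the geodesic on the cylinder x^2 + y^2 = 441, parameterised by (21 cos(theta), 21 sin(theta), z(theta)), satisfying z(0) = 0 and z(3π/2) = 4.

Parameterise the cylinder of radius R = 21 as
    r(θ) = (21 cos θ, 21 sin θ, z(θ)).
The arc-length element is
    ds = sqrt(441 + (dz/dθ)^2) dθ,
so the Lagrangian is L = sqrt(441 + z'^2).
L depends on z' only, not on z or θ, so ∂L/∂z = 0 and
    ∂L/∂z' = z' / sqrt(441 + z'^2).
The Euler-Lagrange equation gives
    d/dθ( z' / sqrt(441 + z'^2) ) = 0,
so z' is constant. Integrating once:
    z(θ) = a θ + b,
a helix on the cylinder (a straight line when the cylinder is unrolled). The constants a, b are determined by the endpoint conditions.
With endpoint conditions z(0) = 0 and z(3π/2) = 4: from z(0) = b we get b = 0, and a·3π/2 + 0 = 4 gives a = 8/(3π), so
    z(θ) = (8/(3π)) θ.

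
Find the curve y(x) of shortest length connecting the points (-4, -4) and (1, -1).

Arc-length functional: J[y] = ∫ sqrt(1 + (y')^2) dx.
Lagrangian L = sqrt(1 + (y')^2) has no explicit y dependence, so ∂L/∂y = 0 and the Euler-Lagrange equation gives
    d/dx( y' / sqrt(1 + (y')^2) ) = 0  ⇒  y' / sqrt(1 + (y')^2) = const.
Hence y' is constant, so y(x) is affine.
Fitting the endpoints (-4, -4) and (1, -1):
    slope m = ((-1) − (-4)) / (1 − (-4)) = 3/5,
    intercept c = (-4) − m·(-4) = -8/5.
Extremal: y(x) = (3/5) x - 8/5.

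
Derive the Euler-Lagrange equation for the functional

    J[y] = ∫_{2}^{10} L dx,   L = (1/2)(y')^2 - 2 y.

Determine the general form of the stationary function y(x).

The Lagrangian is L = (1/2)(y')^2 - 2 y.
∂L/∂y = -2.
∂L/∂y' = y'.
The Euler-Lagrange equation d/dx(∂L/∂y') − ∂L/∂y = 0 becomes:
    y'' + 2 = 0
General solution: y(x) = -x^2 + A x + B, where A and B are arbitrary constants fixed by the endpoint conditions.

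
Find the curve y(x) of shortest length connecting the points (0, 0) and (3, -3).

Arc-length functional: J[y] = ∫ sqrt(1 + (y')^2) dx.
Lagrangian L = sqrt(1 + (y')^2) has no explicit y dependence, so ∂L/∂y = 0 and the Euler-Lagrange equation gives
    d/dx( y' / sqrt(1 + (y')^2) ) = 0  ⇒  y' / sqrt(1 + (y')^2) = const.
Hence y' is constant, so y(x) is affine.
Fitting the endpoints (0, 0) and (3, -3):
    slope m = ((-3) − 0) / (3 − 0) = -1,
    intercept c = 0 − m·0 = 0.
Extremal: y(x) = -x.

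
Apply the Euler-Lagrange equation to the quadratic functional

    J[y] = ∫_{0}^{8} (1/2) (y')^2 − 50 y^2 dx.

The Lagrangian is L = (1/2) (y')^2 − 50 y^2.
Compute ∂L/∂y = -100y, ∂L/∂y' = y'.
The Euler-Lagrange equation d/dx(∂L/∂y') − ∂L/∂y = 0 reduces to
    y'' + 100 y = 0.
Its general solution is
    y(x) = A sin(10x) + B cos(10x),
with A, B fixed by the endpoint conditions.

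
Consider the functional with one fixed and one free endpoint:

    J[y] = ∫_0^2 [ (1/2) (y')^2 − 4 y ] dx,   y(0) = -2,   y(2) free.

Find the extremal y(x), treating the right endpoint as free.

The Lagrangian L = (1/2) (y')^2 − 4 y gives
    ∂L/∂y = −4,   ∂L/∂y' = y'.
Euler-Lagrange: d/dx(y') − (−4) = 0, i.e. y'' + 4 = 0, so
    y(x) = −(4/2) x^2 + C1 x + C2.
Fixed left endpoint y(0) = -2 ⇒ C2 = -2.
The right endpoint x = 2 is free, so the natural (transversality) condition is ∂L/∂y' |_{x=2} = 0, i.e. y'(2) = 0.
Compute y'(x) = −4 x + C1, so y'(2) = −8 + C1 = 0 ⇒ C1 = 8.
Therefore the extremal is
    y(x) = −2 x^2 + 8 x − 2.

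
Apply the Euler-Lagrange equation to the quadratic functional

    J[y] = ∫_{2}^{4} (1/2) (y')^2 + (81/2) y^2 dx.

The Lagrangian is L = (1/2) (y')^2 + (81/2) y^2.
Compute ∂L/∂y = 81y, ∂L/∂y' = y'.
The Euler-Lagrange equation d/dx(∂L/∂y') − ∂L/∂y = 0 reduces to
    y'' − 81 y = 0.
Its general solution is
    y(x) = A e^(9x) + B e^(−9x),
with A, B fixed by the endpoint conditions.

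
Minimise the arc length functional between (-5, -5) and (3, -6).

Arc-length functional: J[y] = ∫ sqrt(1 + (y')^2) dx.
Lagrangian L = sqrt(1 + (y')^2) has no explicit y dependence, so ∂L/∂y = 0 and the Euler-Lagrange equation gives
    d/dx( y' / sqrt(1 + (y')^2) ) = 0  ⇒  y' / sqrt(1 + (y')^2) = const.
Hence y' is constant, so y(x) is affine.
Fitting the endpoints (-5, -5) and (3, -6):
    slope m = ((-6) − (-5)) / (3 − (-5)) = -1/8,
    intercept c = (-5) − m·(-5) = -45/8.
Extremal: y(x) = (-1/8) x - 45/8.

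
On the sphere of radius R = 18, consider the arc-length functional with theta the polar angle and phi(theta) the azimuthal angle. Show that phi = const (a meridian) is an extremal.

On the sphere of radius R = 18 with spherical coordinates (θ, φ), the induced metric is
    ds^2 = 324(dθ^2 + sin^2(θ) dφ^2).
Using θ as the parameter, the arc-length functional becomes
    J[φ] = ∫ 18 sqrt(1 + sin^2(θ) (dφ/dθ)^2) dθ.
So L = 18 sqrt(1 + sin^2(θ) φ'^2). Compute
    ∂L/∂φ = 0  (L has no explicit φ dependence),
    ∂L/∂φ' = 18 sin^2(θ) φ' / sqrt(1 + sin^2(θ) φ'^2).
For the candidate φ(θ) = c (constant), φ' = 0, so ∂L/∂φ' evaluated along the candidate vanishes, and ∂L/∂φ is identically zero. Hence
    d/dθ(∂L/∂φ') − ∂L/∂φ = 0
is satisfied. Therefore meridians φ = const are extremals of arc length — they are geodesics on the sphere.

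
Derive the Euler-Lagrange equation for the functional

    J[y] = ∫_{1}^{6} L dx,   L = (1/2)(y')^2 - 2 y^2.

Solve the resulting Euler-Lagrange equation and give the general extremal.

The Lagrangian is L = (1/2)(y')^2 - 2 y^2.
∂L/∂y = -4y.
∂L/∂y' = y'.
The Euler-Lagrange equation d/dx(∂L/∂y') − ∂L/∂y = 0 becomes:
    y'' + 4 y = 0
General solution: y(x) = A sin(2x) + B cos(2x), where A and B are arbitrary constants fixed by the endpoint conditions.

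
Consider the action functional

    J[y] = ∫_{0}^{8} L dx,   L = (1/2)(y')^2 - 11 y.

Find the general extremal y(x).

The Lagrangian is L = (1/2)(y')^2 - 11 y.
∂L/∂y = -11.
∂L/∂y' = y'.
The Euler-Lagrange equation d/dx(∂L/∂y') − ∂L/∂y = 0 becomes:
    y'' + 11 = 0
General solution: y(x) = -(11/2) x^2 + A x + B, where A and B are arbitrary constants fixed by the endpoint conditions.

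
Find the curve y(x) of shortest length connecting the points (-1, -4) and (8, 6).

Arc-length functional: J[y] = ∫ sqrt(1 + (y')^2) dx.
Lagrangian L = sqrt(1 + (y')^2) has no explicit y dependence, so ∂L/∂y = 0 and the Euler-Lagrange equation gives
    d/dx( y' / sqrt(1 + (y')^2) ) = 0  ⇒  y' / sqrt(1 + (y')^2) = const.
Hence y' is constant, so y(x) is affine.
Fitting the endpoints (-1, -4) and (8, 6):
    slope m = (6 − (-4)) / (8 − (-1)) = 10/9,
    intercept c = (-4) − m·(-1) = -26/9.
Extremal: y(x) = (10/9) x - 26/9.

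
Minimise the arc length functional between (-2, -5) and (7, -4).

Arc-length functional: J[y] = ∫ sqrt(1 + (y')^2) dx.
Lagrangian L = sqrt(1 + (y')^2) has no explicit y dependence, so ∂L/∂y = 0 and the Euler-Lagrange equation gives
    d/dx( y' / sqrt(1 + (y')^2) ) = 0  ⇒  y' / sqrt(1 + (y')^2) = const.
Hence y' is constant, so y(x) is affine.
Fitting the endpoints (-2, -5) and (7, -4):
    slope m = ((-4) − (-5)) / (7 − (-2)) = 1/9,
    intercept c = (-5) − m·(-2) = -43/9.
Extremal: y(x) = (1/9) x - 43/9.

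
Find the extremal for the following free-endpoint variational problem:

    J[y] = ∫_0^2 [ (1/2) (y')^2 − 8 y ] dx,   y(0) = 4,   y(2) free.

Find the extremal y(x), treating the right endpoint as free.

The Lagrangian L = (1/2) (y')^2 − 8 y gives
    ∂L/∂y = −8,   ∂L/∂y' = y'.
Euler-Lagrange: d/dx(y') − (−8) = 0, i.e. y'' + 8 = 0, so
    y(x) = −(8/2) x^2 + C1 x + C2.
Fixed left endpoint y(0) = 4 ⇒ C2 = 4.
The right endpoint x = 2 is free, so the natural (transversality) condition is ∂L/∂y' |_{x=2} = 0, i.e. y'(2) = 0.
Compute y'(x) = −8 x + C1, so y'(2) = −16 + C1 = 0 ⇒ C1 = 16.
Therefore the extremal is
    y(x) = −4 x^2 + 16 x + 4.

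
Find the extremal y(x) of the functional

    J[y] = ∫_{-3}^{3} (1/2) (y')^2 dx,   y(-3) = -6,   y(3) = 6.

The Lagrangian is L = (1/2) (y')^2.
Compute ∂L/∂y = 0, ∂L/∂y' = y'.
The Euler-Lagrange equation d/dx(∂L/∂y') − ∂L/∂y = 0 reduces to
    y'' = 0.
Its general solution is
    y(x) = A x + B,
with A, B fixed by the endpoint conditions.
Applying the endpoint conditions y(-3) = -6 and y(3) = 6: solve A·-3 + B = -6 and A·3 + B = 6. Subtracting gives A(3 − -3) = 6 − -6, so A = 2, and B = -6 − A·-3 = 0. Therefore
    y(x) = 2 x.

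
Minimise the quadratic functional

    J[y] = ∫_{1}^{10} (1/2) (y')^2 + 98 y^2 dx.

The Lagrangian is L = (1/2) (y')^2 + 98 y^2.
Compute ∂L/∂y = 196y, ∂L/∂y' = y'.
The Euler-Lagrange equation d/dx(∂L/∂y') − ∂L/∂y = 0 reduces to
    y'' − 196 y = 0.
Its general solution is
    y(x) = A e^(14x) + B e^(−14x),
with A, B fixed by the endpoint conditions.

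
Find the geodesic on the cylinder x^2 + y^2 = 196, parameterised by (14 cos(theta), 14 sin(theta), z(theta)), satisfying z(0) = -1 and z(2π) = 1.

Parameterise the cylinder of radius R = 14 as
    r(θ) = (14 cos θ, 14 sin θ, z(θ)).
The arc-length element is
    ds = sqrt(196 + (dz/dθ)^2) dθ,
so the Lagrangian is L = sqrt(196 + z'^2).
L depends on z' only, not on z or θ, so ∂L/∂z = 0 and
    ∂L/∂z' = z' / sqrt(196 + z'^2).
The Euler-Lagrange equation gives
    d/dθ( z' / sqrt(196 + z'^2) ) = 0,
so z' is constant. Integrating once:
    z(θ) = a θ + b,
a helix on the cylinder (a straight line when the cylinder is unrolled). The constants a, b are determined by the endpoint conditions.
With endpoint conditions z(0) = -1 and z(2π) = 1: from z(0) = b we get b = -1, and a·2π + -1 = 1 gives a = 1/π, so
    z(θ) = (1/π) θ − 1.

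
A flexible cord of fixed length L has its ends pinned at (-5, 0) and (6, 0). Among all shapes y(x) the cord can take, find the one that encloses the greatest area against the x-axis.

Set up the augmented Lagrangian using a multiplier λ for the length constraint:
    F(y, y') = y − λ sqrt(1 + y'^2).
F has no explicit x dependence, so the Beltrami identity yields a first integral
    F − y' ∂F/∂y' = C.
Compute ∂F/∂y' = −λ y' / sqrt(1 + y'^2). Then
    y − λ sqrt(1 + y'^2) + λ y'^2 / sqrt(1 + y'^2) = C
    ⇒  y − λ / sqrt(1 + y'^2) = C.
Solving for y' and integrating gives
    (x − a)^2 + (y − b)^2 = λ^2,
a circular arc of radius λ. The constants a, b are determined by the endpoint conditions y(-5) = y(6) = 0, and λ is fixed implicitly by the length constraint
    ∫_{-5}^{6} sqrt(1 + y'^2) dx = L.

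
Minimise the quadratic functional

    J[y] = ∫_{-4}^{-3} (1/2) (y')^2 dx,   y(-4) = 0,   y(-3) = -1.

The Lagrangian is L = (1/2) (y')^2.
Compute ∂L/∂y = 0, ∂L/∂y' = y'.
The Euler-Lagrange equation d/dx(∂L/∂y') − ∂L/∂y = 0 reduces to
    y'' = 0.
Its general solution is
    y(x) = A x + B,
with A, B fixed by the endpoint conditions.
Applying the endpoint conditions y(-4) = 0 and y(-3) = -1: solve A·-4 + B = 0 and A·-3 + B = -1. Subtracting gives A(-3 − -4) = -1 − 0, so A = -1, and B = 0 − A·-4 = -4. Therefore
    y(x) = -x - 4.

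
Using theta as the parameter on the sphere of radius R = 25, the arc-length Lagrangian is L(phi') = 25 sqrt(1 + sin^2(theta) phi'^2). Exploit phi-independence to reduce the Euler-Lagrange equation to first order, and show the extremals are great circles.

On the sphere of radius R = 25 with spherical coordinates (θ, φ), the induced metric is
    ds^2 = 625(dθ^2 + sin^2(θ) dφ^2).
Parameterise by θ; the arc-length functional is
    J[φ] = ∫ 25 sqrt(1 + sin^2(θ) (dφ/dθ)^2) dθ,
so L = 25 sqrt(1 + sin^2(θ) φ'^2). Compute
    ∂L/∂φ = 0  (L has no explicit φ dependence),
    ∂L/∂φ' = 25 sin^2(θ) φ' / sqrt(1 + sin^2(θ) φ'^2).
Since ∂L/∂φ = 0, the Euler-Lagrange equation
    d/dθ(∂L/∂φ') − ∂L/∂φ = 0
reduces to d/dθ(∂L/∂φ') = 0, i.e. the momentum conjugate to φ is conserved:
    25 sin^2(θ) φ' / sqrt(1 + sin^2(θ) φ'^2) = C.
The overall factor of 25 is constant, so dividing through gives Clairaut's relation sin^2(θ) φ' / sqrt(1 + sin^2(θ) φ'^2) = C' (with C' = C/25). Solving for φ' and integrating gives the great-circle family
    cot(θ) = A cos(φ − φ_0),
i.e. the intersection of the sphere with a plane through the origin. The two constants A and φ_0 (equivalently C and one phase) are fixed by the two endpoint conditions.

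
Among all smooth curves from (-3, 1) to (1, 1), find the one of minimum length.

Arc-length functional: J[y] = ∫ sqrt(1 + (y')^2) dx.
Lagrangian L = sqrt(1 + (y')^2) has no explicit y dependence, so ∂L/∂y = 0 and the Euler-Lagrange equation gives
    d/dx( y' / sqrt(1 + (y')^2) ) = 0  ⇒  y' / sqrt(1 + (y')^2) = const.
Hence y' is constant, so y(x) is affine.
Fitting the endpoints (-3, 1) and (1, 1):
    slope m = (1 − 1) / (1 − (-3)) = 0,
    intercept c = 1 − m·(-3) = 1.
Extremal: y(x) = 1.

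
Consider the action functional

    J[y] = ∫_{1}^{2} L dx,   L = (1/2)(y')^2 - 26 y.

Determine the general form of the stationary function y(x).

The Lagrangian is L = (1/2)(y')^2 - 26 y.
∂L/∂y = -26.
∂L/∂y' = y'.
The Euler-Lagrange equation d/dx(∂L/∂y') − ∂L/∂y = 0 becomes:
    y'' + 26 = 0
General solution: y(x) = -13 x^2 + A x + B, where A and B are arbitrary constants fixed by the endpoint conditions.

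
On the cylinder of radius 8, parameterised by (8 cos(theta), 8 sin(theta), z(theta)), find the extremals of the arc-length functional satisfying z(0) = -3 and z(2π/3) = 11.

Parameterise the cylinder of radius R = 8 as
    r(θ) = (8 cos θ, 8 sin θ, z(θ)).
The arc-length element is
    ds = sqrt(64 + (dz/dθ)^2) dθ,
so the Lagrangian is L = sqrt(64 + z'^2).
L depends on z' only, not on z or θ, so ∂L/∂z = 0 and
    ∂L/∂z' = z' / sqrt(64 + z'^2).
The Euler-Lagrange equation gives
    d/dθ( z' / sqrt(64 + z'^2) ) = 0,
so z' is constant. Integrating once:
    z(θ) = a θ + b,
a helix on the cylinder (a straight line when the cylinder is unrolled). The constants a, b are determined by the endpoint conditions.
With endpoint conditions z(0) = -3 and z(2π/3) = 11: from z(0) = b we get b = -3, and a·2π/3 + -3 = 11 gives a = 21/π, so
    z(θ) = (21/π) θ − 3.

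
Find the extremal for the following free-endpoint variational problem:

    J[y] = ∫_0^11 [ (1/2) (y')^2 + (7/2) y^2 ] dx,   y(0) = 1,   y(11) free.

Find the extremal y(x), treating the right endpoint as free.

The Lagrangian L = (1/2) (y')^2 + (7/2) y^2 gives
    ∂L/∂y = 7 y,   ∂L/∂y' = y'.
Euler-Lagrange: y'' − 7 y = 0.
With k = sqrt(7), the general solution is
    y(x) = A cosh(sqrt(7) x) + B sinh(sqrt(7) x).
Fixed left endpoint y(0) = 1 ⇒ A = 1.
The right endpoint x = 11 is free, so the natural (transversality) condition is ∂L/∂y' |_{x=11} = 0, i.e. y'(11) = 0.
Compute y'(x) = A k sinh(k x) + B k cosh(k x), so
    y'(11) = A k sinh(k·11) + B k cosh(k·11) = 0
    ⇒ B = −A tanh(k·11) = − tanh(sqrt(7)·11).
Therefore the extremal is
    y(x) = cosh(sqrt(7) x) − tanh(sqrt(7)·11) sinh(sqrt(7) x).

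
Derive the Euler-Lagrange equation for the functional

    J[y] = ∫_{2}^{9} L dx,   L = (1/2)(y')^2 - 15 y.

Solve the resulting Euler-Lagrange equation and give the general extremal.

The Lagrangian is L = (1/2)(y')^2 - 15 y.
∂L/∂y = -15.
∂L/∂y' = y'.
The Euler-Lagrange equation d/dx(∂L/∂y') − ∂L/∂y = 0 becomes:
    y'' + 15 = 0
General solution: y(x) = -(15/2) x^2 + A x + B, where A and B are arbitrary constants fixed by the endpoint conditions.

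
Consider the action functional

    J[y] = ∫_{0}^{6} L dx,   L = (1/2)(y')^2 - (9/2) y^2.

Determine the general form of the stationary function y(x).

The Lagrangian is L = (1/2)(y')^2 - (9/2) y^2.
∂L/∂y = -9y.
∂L/∂y' = y'.
The Euler-Lagrange equation d/dx(∂L/∂y') − ∂L/∂y = 0 becomes:
    y'' + 9 y = 0
General solution: y(x) = A sin(3x) + B cos(3x), where A and B are arbitrary constants fixed by the endpoint conditions.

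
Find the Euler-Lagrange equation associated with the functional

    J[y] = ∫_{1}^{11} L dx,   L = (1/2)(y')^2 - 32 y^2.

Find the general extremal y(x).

The Lagrangian is L = (1/2)(y')^2 - 32 y^2.
∂L/∂y = -64y.
∂L/∂y' = y'.
The Euler-Lagrange equation d/dx(∂L/∂y') − ∂L/∂y = 0 becomes:
    y'' + 64 y = 0
General solution: y(x) = A sin(8x) + B cos(8x), where A and B are arbitrary constants fixed by the endpoint conditions.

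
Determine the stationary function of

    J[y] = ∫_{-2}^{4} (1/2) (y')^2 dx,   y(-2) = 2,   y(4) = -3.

The Lagrangian is L = (1/2) (y')^2.
Compute ∂L/∂y = 0, ∂L/∂y' = y'.
The Euler-Lagrange equation d/dx(∂L/∂y') − ∂L/∂y = 0 reduces to
    y'' = 0.
Its general solution is
    y(x) = A x + B,
with A, B fixed by the endpoint conditions.
Applying the endpoint conditions y(-2) = 2 and y(4) = -3: solve A·-2 + B = 2 and A·4 + B = -3. Subtracting gives A(4 − -2) = -3 − 2, so A = -5/6, and B = 2 − A·-2 = 1/3. Therefore
    y(x) = (-5/6) x + 1/3.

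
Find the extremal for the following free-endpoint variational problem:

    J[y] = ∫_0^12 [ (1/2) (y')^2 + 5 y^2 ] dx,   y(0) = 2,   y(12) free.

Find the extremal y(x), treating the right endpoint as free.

The Lagrangian L = (1/2) (y')^2 + 5 y^2 gives
    ∂L/∂y = 10 y,   ∂L/∂y' = y'.
Euler-Lagrange: y'' − 10 y = 0.
With k = sqrt(10), the general solution is
    y(x) = A cosh(sqrt(10) x) + B sinh(sqrt(10) x).
Fixed left endpoint y(0) = 2 ⇒ A = 2.
The right endpoint x = 12 is free, so the natural (transversality) condition is ∂L/∂y' |_{x=12} = 0, i.e. y'(12) = 0.
Compute y'(x) = A k sinh(k x) + B k cosh(k x), so
    y'(12) = A k sinh(k·12) + B k cosh(k·12) = 0
    ⇒ B = −A tanh(k·12) = − 2 tanh(sqrt(10)·12).
Therefore the extremal is
    y(x) = 2 cosh(sqrt(10) x) − 2 tanh(sqrt(10)·12) sinh(sqrt(10) x).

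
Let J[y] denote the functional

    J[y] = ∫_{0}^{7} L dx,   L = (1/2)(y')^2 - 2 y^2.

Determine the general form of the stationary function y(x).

The Lagrangian is L = (1/2)(y')^2 - 2 y^2.
∂L/∂y = -4y.
∂L/∂y' = y'.
The Euler-Lagrange equation d/dx(∂L/∂y') − ∂L/∂y = 0 becomes:
    y'' + 4 y = 0
General solution: y(x) = A sin(2x) + B cos(2x), where A and B are arbitrary constants fixed by the endpoint conditions.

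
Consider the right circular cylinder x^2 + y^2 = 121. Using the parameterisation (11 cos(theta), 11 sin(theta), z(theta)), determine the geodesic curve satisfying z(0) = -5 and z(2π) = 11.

Parameterise the cylinder of radius R = 11 as
    r(θ) = (11 cos θ, 11 sin θ, z(θ)).
The arc-length element is
    ds = sqrt(121 + (dz/dθ)^2) dθ,
so the Lagrangian is L = sqrt(121 + z'^2).
L depends on z' only, not on z or θ, so ∂L/∂z = 0 and
    ∂L/∂z' = z' / sqrt(121 + z'^2).
The Euler-Lagrange equation gives
    d/dθ( z' / sqrt(121 + z'^2) ) = 0,
so z' is constant. Integrating once:
    z(θ) = a θ + b,
a helix on the cylinder (a straight line when the cylinder is unrolled). The constants a, b are determined by the endpoint conditions.
With endpoint conditions z(0) = -5 and z(2π) = 11: from z(0) = b we get b = -5, and a·2π + -5 = 11 gives a = 8/π, so
    z(θ) = (8/π) θ − 5.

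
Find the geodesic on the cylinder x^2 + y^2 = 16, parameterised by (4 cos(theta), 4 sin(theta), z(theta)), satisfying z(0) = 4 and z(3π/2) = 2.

Parameterise the cylinder of radius R = 4 as
    r(θ) = (4 cos θ, 4 sin θ, z(θ)).
The arc-length element is
    ds = sqrt(16 + (dz/dθ)^2) dθ,
so the Lagrangian is L = sqrt(16 + z'^2).
L depends on z' only, not on z or θ, so ∂L/∂z = 0 and
    ∂L/∂z' = z' / sqrt(16 + z'^2).
The Euler-Lagrange equation gives
    d/dθ( z' / sqrt(16 + z'^2) ) = 0,
so z' is constant. Integrating once:
    z(θ) = a θ + b,
a helix on the cylinder (a straight line when the cylinder is unrolled). The constants a, b are determined by the endpoint conditions.
With endpoint conditions z(0) = 4 and z(3π/2) = 2: from z(0) = b we get b = 4, and a·3π/2 + 4 = 2 gives a = -4/(3π), so
    z(θ) = (-4/(3π)) θ + 4.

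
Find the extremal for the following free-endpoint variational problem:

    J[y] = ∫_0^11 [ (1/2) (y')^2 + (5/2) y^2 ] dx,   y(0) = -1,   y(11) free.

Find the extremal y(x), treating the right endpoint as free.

The Lagrangian L = (1/2) (y')^2 + (5/2) y^2 gives
    ∂L/∂y = 5 y,   ∂L/∂y' = y'.
Euler-Lagrange: y'' − 5 y = 0.
With k = sqrt(5), the general solution is
    y(x) = A cosh(sqrt(5) x) + B sinh(sqrt(5) x).
Fixed left endpoint y(0) = -1 ⇒ A = -1.
The right endpoint x = 11 is free, so the natural (transversality) condition is ∂L/∂y' |_{x=11} = 0, i.e. y'(11) = 0.
Compute y'(x) = A k sinh(k x) + B k cosh(k x), so
    y'(11) = A k sinh(k·11) + B k cosh(k·11) = 0
    ⇒ B = −A tanh(k·11) = tanh(sqrt(5)·11).
Therefore the extremal is
    y(x) = −cosh(sqrt(5) x) + tanh(sqrt(5)·11) sinh(sqrt(5) x).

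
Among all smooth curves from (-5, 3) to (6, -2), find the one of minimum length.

Arc-length functional: J[y] = ∫ sqrt(1 + (y')^2) dx.
Lagrangian L = sqrt(1 + (y')^2) has no explicit y dependence, so ∂L/∂y = 0 and the Euler-Lagrange equation gives
    d/dx( y' / sqrt(1 + (y')^2) ) = 0  ⇒  y' / sqrt(1 + (y')^2) = const.
Hence y' is constant, so y(x) is affine.
Fitting the endpoints (-5, 3) and (6, -2):
    slope m = ((-2) − 3) / (6 − (-5)) = -5/11,
    intercept c = 3 − m·(-5) = 8/11.
Extremal: y(x) = (-5/11) x + 8/11.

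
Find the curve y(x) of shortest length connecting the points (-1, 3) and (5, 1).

Arc-length functional: J[y] = ∫ sqrt(1 + (y')^2) dx.
Lagrangian L = sqrt(1 + (y')^2) has no explicit y dependence, so ∂L/∂y = 0 and the Euler-Lagrange equation gives
    d/dx( y' / sqrt(1 + (y')^2) ) = 0  ⇒  y' / sqrt(1 + (y')^2) = const.
Hence y' is constant, so y(x) is affine.
Fitting the endpoints (-1, 3) and (5, 1):
    slope m = (1 − 3) / (5 − (-1)) = -1/3,
    intercept c = 3 − m·(-1) = 8/3.
Extremal: y(x) = (-1/3) x + 8/3.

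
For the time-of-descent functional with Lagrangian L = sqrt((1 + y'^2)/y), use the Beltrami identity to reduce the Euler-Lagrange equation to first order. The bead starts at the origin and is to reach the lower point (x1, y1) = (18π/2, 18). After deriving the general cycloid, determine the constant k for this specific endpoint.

The Lagrangian L = sqrt((1 + y'^2) / y) has no explicit x dependence, so the Beltrami identity applies:
    L − y' ∂L/∂y' = C.
Compute ∂L/∂y' = y' / sqrt(y (1 + y'^2)).
Substitute:
    sqrt((1 + y'^2)/y) − y'·y' / sqrt(y (1 + y'^2))
    = (1 + y'^2) / sqrt(y (1 + y'^2)) − y'^2 / sqrt(y (1 + y'^2))
    = 1 / sqrt(y (1 + y'^2)) = C.
Squaring and rearranging gives the first integral
    y (1 + y'^2) = 1/C^2 =: k   (constant).
Solving this first-order ODE by the substitution
    y = (k/2)(1 − cos θ)
yields the cycloid parameterisation
    x(θ) = (k/2)(θ − sin θ),   y(θ) = (k/2)(1 − cos θ).
The constant k is fixed by the endpoint condition.
Now fit the given lower endpoint (x1, y1) = (18π/2, 18). At the bottom of the first arch (θ = π), the parametric equations give
    y(π) = (k/2)(1 − cos π) = k,
    x(π) = (k/2)(π − sin π) = kπ/2.
Matching y(π) = 18 gives k = 18, consistent with x(π) = 18π/2. Therefore the specific cycloid is
    x(θ) = (18/2)(θ − sin θ),   y(θ) = (18/2)(1 − cos θ).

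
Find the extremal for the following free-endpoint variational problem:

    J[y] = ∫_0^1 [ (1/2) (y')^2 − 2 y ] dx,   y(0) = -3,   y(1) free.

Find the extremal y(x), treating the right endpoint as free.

The Lagrangian L = (1/2) (y')^2 − 2 y gives
    ∂L/∂y = −2,   ∂L/∂y' = y'.
Euler-Lagrange: d/dx(y') − (−2) = 0, i.e. y'' + 2 = 0, so
    y(x) = −(2/2) x^2 + C1 x + C2.
Fixed left endpoint y(0) = -3 ⇒ C2 = -3.
The right endpoint x = 1 is free, so the natural (transversality) condition is ∂L/∂y' |_{x=1} = 0, i.e. y'(1) = 0.
Compute y'(x) = −2 x + C1, so y'(1) = −2 + C1 = 0 ⇒ C1 = 2.
Therefore the extremal is
    y(x) = −x^2 + 2 x − 3.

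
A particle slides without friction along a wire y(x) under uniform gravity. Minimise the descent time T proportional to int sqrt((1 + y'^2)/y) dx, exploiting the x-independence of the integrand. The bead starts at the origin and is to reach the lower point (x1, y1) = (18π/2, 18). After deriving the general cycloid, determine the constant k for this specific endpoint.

The Lagrangian L = sqrt((1 + y'^2) / y) has no explicit x dependence, so the Beltrami identity applies:
    L − y' ∂L/∂y' = C.
Compute ∂L/∂y' = y' / sqrt(y (1 + y'^2)).
Substitute:
    sqrt((1 + y'^2)/y) − y'·y' / sqrt(y (1 + y'^2))
    = (1 + y'^2) / sqrt(y (1 + y'^2)) − y'^2 / sqrt(y (1 + y'^2))
    = 1 / sqrt(y (1 + y'^2)) = C.
Squaring and rearranging gives the first integral
    y (1 + y'^2) = 1/C^2 =: k   (constant).
Solving this first-order ODE by the substitution
    y = (k/2)(1 − cos θ)
yields the cycloid parameterisation
    x(θ) = (k/2)(θ − sin θ),   y(θ) = (k/2)(1 − cos θ).
The constant k is fixed by the endpoint condition.
Now fit the given lower endpoint (x1, y1) = (18π/2, 18). At the bottom of the first arch (θ = π), the parametric equations give
    y(π) = (k/2)(1 − cos π) = k,
    x(π) = (k/2)(π − sin π) = kπ/2.
Matching y(π) = 18 gives k = 18, consistent with x(π) = 18π/2. Therefore the specific cycloid is
    x(θ) = (18/2)(θ − sin θ),   y(θ) = (18/2)(1 − cos θ).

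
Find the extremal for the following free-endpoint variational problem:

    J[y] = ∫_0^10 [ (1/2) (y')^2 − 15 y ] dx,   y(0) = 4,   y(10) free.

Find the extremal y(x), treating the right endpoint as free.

The Lagrangian L = (1/2) (y')^2 − 15 y gives
    ∂L/∂y = −15,   ∂L/∂y' = y'.
Euler-Lagrange: d/dx(y') − (−15) = 0, i.e. y'' + 15 = 0, so
    y(x) = −(15/2) x^2 + C1 x + C2.
Fixed left endpoint y(0) = 4 ⇒ C2 = 4.
The right endpoint x = 10 is free, so the natural (transversality) condition is ∂L/∂y' |_{x=10} = 0, i.e. y'(10) = 0.
Compute y'(x) = −15 x + C1, so y'(10) = −150 + C1 = 0 ⇒ C1 = 150.
Therefore the extremal is
    y(x) = −(15/2) x^2 + 150 x + 4.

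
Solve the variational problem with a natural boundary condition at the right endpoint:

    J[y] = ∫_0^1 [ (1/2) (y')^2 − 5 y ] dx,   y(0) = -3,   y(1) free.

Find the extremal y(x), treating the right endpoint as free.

The Lagrangian L = (1/2) (y')^2 − 5 y gives
    ∂L/∂y = −5,   ∂L/∂y' = y'.
Euler-Lagrange: d/dx(y') − (−5) = 0, i.e. y'' + 5 = 0, so
    y(x) = −(5/2) x^2 + C1 x + C2.
Fixed left endpoint y(0) = -3 ⇒ C2 = -3.
The right endpoint x = 1 is free, so the natural (transversality) condition is ∂L/∂y' |_{x=1} = 0, i.e. y'(1) = 0.
Compute y'(x) = −5 x + C1, so y'(1) = −5 + C1 = 0 ⇒ C1 = 5.
Therefore the extremal is
    y(x) = −(5/2) x^2 + 5 x − 3.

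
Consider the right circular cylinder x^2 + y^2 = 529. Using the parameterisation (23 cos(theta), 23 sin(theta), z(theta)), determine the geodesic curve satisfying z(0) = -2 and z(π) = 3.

Parameterise the cylinder of radius R = 23 as
    r(θ) = (23 cos θ, 23 sin θ, z(θ)).
The arc-length element is
    ds = sqrt(529 + (dz/dθ)^2) dθ,
so the Lagrangian is L = sqrt(529 + z'^2).
L depends on z' only, not on z or θ, so ∂L/∂z = 0 and
    ∂L/∂z' = z' / sqrt(529 + z'^2).
The Euler-Lagrange equation gives
    d/dθ( z' / sqrt(529 + z'^2) ) = 0,
so z' is constant. Integrating once:
    z(θ) = a θ + b,
a helix on the cylinder (a straight line when the cylinder is unrolled). The constants a, b are determined by the endpoint conditions.
With endpoint conditions z(0) = -2 and z(π) = 3: from z(0) = b we get b = -2, and a·π + -2 = 3 gives a = 5/π, so
    z(θ) = (5/π) θ − 2.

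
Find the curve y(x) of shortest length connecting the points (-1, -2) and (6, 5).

Arc-length functional: J[y] = ∫ sqrt(1 + (y')^2) dx.
Lagrangian L = sqrt(1 + (y')^2) has no explicit y dependence, so ∂L/∂y = 0 and the Euler-Lagrange equation gives
    d/dx( y' / sqrt(1 + (y')^2) ) = 0  ⇒  y' / sqrt(1 + (y')^2) = const.
Hence y' is constant, so y(x) is affine.
Fitting the endpoints (-1, -2) and (6, 5):
    slope m = (5 − (-2)) / (6 − (-1)) = 1,
    intercept c = (-2) − m·(-1) = -1.
Extremal: y(x) = x - 1.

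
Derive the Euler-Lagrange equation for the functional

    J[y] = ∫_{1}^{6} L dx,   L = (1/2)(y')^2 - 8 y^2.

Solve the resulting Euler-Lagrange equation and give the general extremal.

The Lagrangian is L = (1/2)(y')^2 - 8 y^2.
∂L/∂y = -16y.
∂L/∂y' = y'.
The Euler-Lagrange equation d/dx(∂L/∂y') − ∂L/∂y = 0 becomes:
    y'' + 16 y = 0
General solution: y(x) = A sin(4x) + B cos(4x), where A and B are arbitrary constants fixed by the endpoint conditions.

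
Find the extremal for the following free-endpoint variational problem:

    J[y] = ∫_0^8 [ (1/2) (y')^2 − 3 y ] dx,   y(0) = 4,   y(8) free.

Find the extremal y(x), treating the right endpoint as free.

The Lagrangian L = (1/2) (y')^2 − 3 y gives
    ∂L/∂y = −3,   ∂L/∂y' = y'.
Euler-Lagrange: d/dx(y') − (−3) = 0, i.e. y'' + 3 = 0, so
    y(x) = −(3/2) x^2 + C1 x + C2.
Fixed left endpoint y(0) = 4 ⇒ C2 = 4.
The right endpoint x = 8 is free, so the natural (transversality) condition is ∂L/∂y' |_{x=8} = 0, i.e. y'(8) = 0.
Compute y'(x) = −3 x + C1, so y'(8) = −24 + C1 = 0 ⇒ C1 = 24.
Therefore the extremal is
    y(x) = −(3/2) x^2 + 24 x + 4.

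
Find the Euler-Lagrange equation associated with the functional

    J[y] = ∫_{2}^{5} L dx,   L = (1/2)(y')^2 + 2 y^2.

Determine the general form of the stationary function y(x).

The Lagrangian is L = (1/2)(y')^2 + 2 y^2.
∂L/∂y = 4y.
∂L/∂y' = y'.
The Euler-Lagrange equation d/dx(∂L/∂y') − ∂L/∂y = 0 becomes:
    y'' - 4 y = 0
General solution: y(x) = A e^(2x) + B e^(-2x), where A and B are arbitrary constants fixed by the endpoint conditions.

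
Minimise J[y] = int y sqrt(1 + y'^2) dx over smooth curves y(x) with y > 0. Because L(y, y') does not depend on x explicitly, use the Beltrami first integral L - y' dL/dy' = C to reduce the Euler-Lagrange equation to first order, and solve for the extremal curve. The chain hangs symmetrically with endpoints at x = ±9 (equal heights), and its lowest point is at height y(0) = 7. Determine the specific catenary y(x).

The Lagrangian L(y, y') = y sqrt(1 + y'^2) has no explicit x dependence, so the Beltrami identity applies:
    L − y' ∂L/∂y' = C.
Compute ∂L/∂y' = y · y' / sqrt(1 + y'^2). Then
    L − y' ∂L/∂y'
    = y sqrt(1 + y'^2) − y · y'^2 / sqrt(1 + y'^2)
    = y (1 + y'^2 − y'^2) / sqrt(1 + y'^2)
    = y / sqrt(1 + y'^2) = C.
Squaring gives y^2 = C^2 (1 + y'^2), i.e.
    y'^2 = y^2 / C^2 − 1.
Separating variables,
    dy / sqrt(y^2 − C^2) = dx / C,
and integrating gives arccosh(y / C) = (x − a)/C, so
    y(x) = C cosh((x − a)/C),
the catenary. The constants C and a are fixed by the two endpoint conditions (and, for the hanging-chain problem, the length constraint selects C).
Now fit the given data. The endpoints x = ±9 are symmetric at equal height, so the catenary is even about its minimum: a = 0 and y(x) = C cosh(x/C). The lowest point is y(0) = C cosh(0) = C, and we are told y(0) = 7, so C = 7. Therefore
    y(x) = 7 cosh(x/7),
and at the endpoints
    y(±9) = 7 cosh(9/7).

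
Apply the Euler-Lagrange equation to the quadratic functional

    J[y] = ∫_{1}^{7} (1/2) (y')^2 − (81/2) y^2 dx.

The Lagrangian is L = (1/2) (y')^2 − (81/2) y^2.
Compute ∂L/∂y = -81y, ∂L/∂y' = y'.
The Euler-Lagrange equation d/dx(∂L/∂y') − ∂L/∂y = 0 reduces to
    y'' + 81 y = 0.
Its general solution is
    y(x) = A sin(9x) + B cos(9x),
with A, B fixed by the endpoint conditions.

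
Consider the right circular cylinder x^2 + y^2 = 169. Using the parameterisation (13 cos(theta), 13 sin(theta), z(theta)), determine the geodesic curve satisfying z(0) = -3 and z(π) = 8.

Parameterise the cylinder of radius R = 13 as
    r(θ) = (13 cos θ, 13 sin θ, z(θ)).
The arc-length element is
    ds = sqrt(169 + (dz/dθ)^2) dθ,
so the Lagrangian is L = sqrt(169 + z'^2).
L depends on z' only, not on z or θ, so ∂L/∂z = 0 and
    ∂L/∂z' = z' / sqrt(169 + z'^2).
The Euler-Lagrange equation gives
    d/dθ( z' / sqrt(169 + z'^2) ) = 0,
so z' is constant. Integrating once:
    z(θ) = a θ + b,
a helix on the cylinder (a straight line when the cylinder is unrolled). The constants a, b are determined by the endpoint conditions.
With endpoint conditions z(0) = -3 and z(π) = 8: from z(0) = b we get b = -3, and a·π + -3 = 8 gives a = 11/π, so
    z(θ) = (11/π) θ − 3.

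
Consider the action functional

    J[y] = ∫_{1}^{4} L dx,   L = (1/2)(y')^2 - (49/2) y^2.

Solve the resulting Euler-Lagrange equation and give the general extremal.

The Lagrangian is L = (1/2)(y')^2 - (49/2) y^2.
∂L/∂y = -49y.
∂L/∂y' = y'.
The Euler-Lagrange equation d/dx(∂L/∂y') − ∂L/∂y = 0 becomes:
    y'' + 49 y = 0
General solution: y(x) = A sin(7x) + B cos(7x), where A and B are arbitrary constants fixed by the endpoint conditions.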